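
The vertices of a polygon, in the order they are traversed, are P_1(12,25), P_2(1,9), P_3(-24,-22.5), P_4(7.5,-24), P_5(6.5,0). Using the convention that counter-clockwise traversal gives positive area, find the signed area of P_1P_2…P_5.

669.875

P_1→P_2: (12)(9) − (1)(25) = 83
P_2→P_3: (1)(-22.5) − (-24)(9) = 193.5
P_3→P_4: (-24)(-24) − (7.5)(-22.5) = 744.75
P_4→P_5: (7.5)(0) − (6.5)(-24) = 156
P_5→P_1: (6.5)(25) − (12)(0) = 162.5
Σ = 1339.75
Signed area = Σ/2 = 669.875 (positive ⇒ counter-clockwise traversal).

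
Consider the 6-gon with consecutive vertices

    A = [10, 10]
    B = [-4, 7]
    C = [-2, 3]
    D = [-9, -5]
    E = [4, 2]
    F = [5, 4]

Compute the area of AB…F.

83.5

Cross-terms: 110, 2, 37, 2, 6, 10  ⇒  Σ = 167
Area = |Σ|/2 = 83.5.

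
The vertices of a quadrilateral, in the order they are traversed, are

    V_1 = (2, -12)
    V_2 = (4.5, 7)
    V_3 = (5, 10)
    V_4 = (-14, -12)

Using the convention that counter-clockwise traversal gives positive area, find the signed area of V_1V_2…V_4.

175

Apply the shoelace (surveyor's) formula: 2A = Σ (x_i·y_{i+1} − x_{i+1}·y_i), indices taken mod 4.
Σ = (68) + (10) + (80) + (192) = 350
Signed area = Σ/2 = 175 (positive ⇒ counter-clockwise traversal).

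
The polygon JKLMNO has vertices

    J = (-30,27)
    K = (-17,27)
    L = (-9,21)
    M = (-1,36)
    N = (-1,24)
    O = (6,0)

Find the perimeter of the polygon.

122

|JK| = √((13)² + (0)²) = √169 = 13
|KL| = √((8)² + (-6)²) = √100 = 10
|LM| = √((8)² + (15)²) = √289 = 17
|MN| = √((0)² + (-12)²) = √144 = 12
|NO| = √((7)² + (-24)²) = √625 = 25
|OJ| = √((-36)² + (27)²) = √2025 = 45
Perimeter = 13 + 10 + 17 + 12 + 25 + 45 = 122.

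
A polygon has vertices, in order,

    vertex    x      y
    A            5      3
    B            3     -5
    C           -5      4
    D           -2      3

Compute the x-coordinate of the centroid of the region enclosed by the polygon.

Apply Gauss's area formula. First the cross-terms c_i = x_i·y_{i+1} − x_{i+1}·y_i:
  -34, -13, -7, -21  ⇒  2A = -75, A = -37.5.
Then Σ (x_i + x_{i+1})·c_i = -260, so x̄ = -260 / (6·(-37.5)) = 52/45.

52/45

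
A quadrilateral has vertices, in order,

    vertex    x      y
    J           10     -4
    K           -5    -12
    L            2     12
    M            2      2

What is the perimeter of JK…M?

62

|JK| = √((-15)² + (-8)²) = √289 = 17
|KL| = √((7)² + (24)²) = √625 = 25
|LM| = √((0)² + (-10)²) = √100 = 10
|MJ| = √((8)² + (-6)²) = √100 = 10
Perimeter = 17 + 25 + 10 + 10 = 62.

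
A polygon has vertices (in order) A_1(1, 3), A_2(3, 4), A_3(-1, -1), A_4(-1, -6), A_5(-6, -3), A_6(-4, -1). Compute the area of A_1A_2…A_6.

24.5

Cross-terms: -5, 1, 5, -33, -6, -11  ⇒  Σ = -49
Area = |Σ|/2 = 24.5.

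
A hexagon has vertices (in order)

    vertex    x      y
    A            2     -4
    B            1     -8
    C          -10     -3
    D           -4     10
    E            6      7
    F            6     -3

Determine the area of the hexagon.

Σ = (-12) + (-83) + (-112) + (-88) + (-60) + (-18) = -373
Area = |Σ|/2 = 186.5.

186.5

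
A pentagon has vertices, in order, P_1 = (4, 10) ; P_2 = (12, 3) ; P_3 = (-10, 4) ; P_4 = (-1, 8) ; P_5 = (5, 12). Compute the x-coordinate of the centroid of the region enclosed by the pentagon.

Apply Gauss's area formula. First the cross-terms c_i = x_i·y_{i+1} − x_{i+1}·y_i:
  -108, 78, -76, -52, 2  ⇒  2A = -156, A = -78.
Then Σ (x_i + x_{i+1})·c_i = -926, so x̄ = -926 / (6·(-78)) = 463/234.

463/234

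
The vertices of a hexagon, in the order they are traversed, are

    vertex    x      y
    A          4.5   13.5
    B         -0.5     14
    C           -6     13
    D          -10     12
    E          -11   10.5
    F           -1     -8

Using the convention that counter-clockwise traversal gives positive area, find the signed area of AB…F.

176.625

A→B: (4.5)(14) − (-0.5)(13.5) = 69.75
B→C: (-0.5)(13) − (-6)(14) = 77.5
C→D: (-6)(12) − (-10)(13) = 58
D→E: (-10)(10.5) − (-11)(12) = 27
E→F: (-11)(-8) − (-1)(10.5) = 98.5
F→A: (-1)(13.5) − (4.5)(-8) = 22.5
Σ = 353.25
Signed area = Σ/2 = 176.625 (positive ⇒ counter-clockwise traversal).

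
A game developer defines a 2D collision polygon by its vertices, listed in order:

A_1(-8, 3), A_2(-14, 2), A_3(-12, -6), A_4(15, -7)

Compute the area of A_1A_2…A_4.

Apply the shoelace (surveyor's) formula: 2A = Σ (x_i·y_{i+1} − x_{i+1}·y_i), indices taken mod 4.
Cross-terms: 26, 108, 174, -11  ⇒  Σ = 297
Area = |Σ|/2 = 148.5.

148.5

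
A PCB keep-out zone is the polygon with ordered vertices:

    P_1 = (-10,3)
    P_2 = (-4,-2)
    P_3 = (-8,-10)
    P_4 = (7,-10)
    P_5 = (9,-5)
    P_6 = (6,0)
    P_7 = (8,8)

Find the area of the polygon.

Apply the shoelace (surveyor's) formula: 2A = Σ (x_i·y_{i+1} − x_{i+1}·y_i), indices taken mod 7.
Σ = (32) + (24) + (150) + (55) + (30) + (48) + (104) = 443
Area = |Σ|/2 = 221.5.

221.5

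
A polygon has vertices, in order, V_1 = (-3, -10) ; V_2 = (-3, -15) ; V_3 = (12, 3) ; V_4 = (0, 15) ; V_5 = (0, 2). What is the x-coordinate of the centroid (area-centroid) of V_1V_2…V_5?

Apply the surveyor's formula. First the cross-terms c_i = x_i·y_{i+1} − x_{i+1}·y_i:
  15, 171, 180, 0, 6  ⇒  2A = 372, A = 186.
Then Σ (x_i + x_{i+1})·c_i = 3591, so x̄ = 3591 / (6·186) = 399/124.

399/124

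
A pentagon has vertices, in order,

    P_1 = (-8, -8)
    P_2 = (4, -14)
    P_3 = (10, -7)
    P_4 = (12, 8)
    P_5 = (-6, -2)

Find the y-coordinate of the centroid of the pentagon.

-461/119

Apply the shoelace formula. First the cross-terms c_i = x_i·y_{i+1} − x_{i+1}·y_i:
  144, 112, 164, 24, 32  ⇒  2A = 476, A = 238.
Then Σ (y_i + y_{i+1})·c_i = -5532, so ȳ = -5532 / (6·238) = -461/119.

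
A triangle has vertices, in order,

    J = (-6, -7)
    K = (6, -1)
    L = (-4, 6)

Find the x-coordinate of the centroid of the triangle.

-4/3

Apply the shoelace (surveyor's) formula. First the cross-terms c_i = x_i·y_{i+1} − x_{i+1}·y_i:
  48, 32, 64  ⇒  2A = 144, A = 72.
Then Σ (x_i + x_{i+1})·c_i = -576, so x̄ = -576 / (6·72) = -4/3.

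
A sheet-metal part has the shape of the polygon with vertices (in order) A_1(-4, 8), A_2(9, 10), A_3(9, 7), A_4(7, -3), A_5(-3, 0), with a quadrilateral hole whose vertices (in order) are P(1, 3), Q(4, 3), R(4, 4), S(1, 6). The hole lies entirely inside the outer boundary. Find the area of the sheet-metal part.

Outer boundary:
Apply the shoelace (surveyor's) formula: 2A = Σ (x_i·y_{i+1} − x_{i+1}·y_i), indices taken mod 5.
Cross-terms: -112, -27, -76, -9, -24  ⇒  Σ = -248
Area = |Σ|/2 = 124.
Hole:
Apply the shoelace formula: 2A = Σ (x_i·y_{i+1} − x_{i+1}·y_i), indices taken mod 4.
Cross-terms: -9, 4, 20, -3  ⇒  Σ = 12
Area = |Σ|/2 = 6.
Net area = 124 − 6 = 118.

118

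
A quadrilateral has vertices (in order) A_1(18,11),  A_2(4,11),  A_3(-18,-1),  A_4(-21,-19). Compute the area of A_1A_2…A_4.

Apply the shoelace (surveyor's) formula: 2A = Σ (x_i·y_{i+1} − x_{i+1}·y_i), indices taken mod 4.
A_1→A_2: (18)(11) − (4)(11) = 154
A_2→A_3: (4)(-1) − (-18)(11) = 194
A_3→A_4: (-18)(-19) − (-21)(-1) = 321
A_4→A_1: (-21)(11) − (18)(-19) = 111
Σ = 780
Area = |Σ|/2 = 390.

390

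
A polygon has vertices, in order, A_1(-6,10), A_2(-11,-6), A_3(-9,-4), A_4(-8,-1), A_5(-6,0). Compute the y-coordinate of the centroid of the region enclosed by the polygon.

205/141

Apply the shoelace (surveyor's) formula. First the cross-terms c_i = x_i·y_{i+1} − x_{i+1}·y_i:
  146, -10, -23, -6, -60  ⇒  2A = 47, A = 23.5.
Then Σ (y_i + y_{i+1})·c_i = 205, so ȳ = 205 / (6·23.5) = 205/141.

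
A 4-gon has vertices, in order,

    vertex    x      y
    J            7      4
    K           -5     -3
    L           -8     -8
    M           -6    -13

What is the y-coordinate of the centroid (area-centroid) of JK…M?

Apply the shoelace formula. First the cross-terms c_i = x_i·y_{i+1} − x_{i+1}·y_i:
  -1, 16, 56, 67  ⇒  2A = 138, A = 69.
Then Σ (y_i + y_{i+1})·c_i = -1956, so ȳ = -1956 / (6·69) = -326/69.

-326/69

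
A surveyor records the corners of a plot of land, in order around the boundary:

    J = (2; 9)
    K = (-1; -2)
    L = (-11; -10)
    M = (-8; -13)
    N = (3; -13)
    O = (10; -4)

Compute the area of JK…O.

Apply the surveyor's formula: 2A = Σ (x_i·y_{i+1} − x_{i+1}·y_i), indices taken mod 6.
J→K: (2)(-2) − (-1)(9) = 5
K→L: (-1)(-10) − (-11)(-2) = -12
L→M: (-11)(-13) − (-8)(-10) = 63
M→N: (-8)(-13) − (3)(-13) = 143
N→O: (3)(-4) − (10)(-13) = 118
O→J: (10)(9) − (2)(-4) = 98
Σ = 415
Area = |Σ|/2 = 207.5.

207.5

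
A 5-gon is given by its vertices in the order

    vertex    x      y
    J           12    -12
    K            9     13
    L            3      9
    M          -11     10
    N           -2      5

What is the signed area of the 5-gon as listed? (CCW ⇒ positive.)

182

Apply the shoelace formula: 2A = Σ (x_i·y_{i+1} − x_{i+1}·y_i), indices taken mod 5.
Cross-terms: 264, 42, 129, -35, -36  ⇒  Σ = 364
Signed area = Σ/2 = 182 (positive ⇒ counter-clockwise traversal).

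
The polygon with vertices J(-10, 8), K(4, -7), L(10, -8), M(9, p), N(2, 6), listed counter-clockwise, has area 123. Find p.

The doubled signed area Σ (x_i y_{i+1} − x_{i+1} y_i) is linear in p.
With p=0 it equals 278; the coefficient of p is 8 (from the two edges through M).
So 8·p + 278 = 2·123 = 246 ⇒ p = -4.

-4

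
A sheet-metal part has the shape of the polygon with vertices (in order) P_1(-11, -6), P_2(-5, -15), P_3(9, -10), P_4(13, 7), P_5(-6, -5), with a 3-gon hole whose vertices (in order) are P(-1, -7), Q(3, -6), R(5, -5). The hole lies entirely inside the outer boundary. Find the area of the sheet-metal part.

234.5

Outer boundary:
Cross-terms: 135, 185, 193, -23, -19  ⇒  Σ = 471
Area = |Σ|/2 = 235.5.
Hole:
Apply the surveyor's formula: 2A = Σ (x_i·y_{i+1} − x_{i+1}·y_i), indices taken mod 3.
P→Q: (-1)(-6) − (3)(-7) = 27
Q→R: (3)(-5) − (5)(-6) = 15
R→P: (5)(-7) − (-1)(-5) = -40
Σ = 2
Area = |Σ|/2 = 1.
Net area = 235.5 − 1 = 234.5.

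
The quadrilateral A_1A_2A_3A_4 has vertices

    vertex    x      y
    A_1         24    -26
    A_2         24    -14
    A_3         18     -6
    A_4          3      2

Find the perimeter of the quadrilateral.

|A_1A_2| = √((0)² + (12)²) = √144 = 12
|A_2A_3| = √((-6)² + (8)²) = √100 = 10
|A_3A_4| = √((-15)² + (8)²) = √289 = 17
|A_4A_1| = √((21)² + (-28)²) = √1225 = 35
Perimeter = 12 + 10 + 17 + 35 = 74.

74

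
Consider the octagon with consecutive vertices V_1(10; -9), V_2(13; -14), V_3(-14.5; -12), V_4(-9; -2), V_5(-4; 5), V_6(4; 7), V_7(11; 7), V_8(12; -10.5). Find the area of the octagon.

Apply the shoelace formula: 2A = Σ (x_i·y_{i+1} − x_{i+1}·y_i), indices taken mod 8.
Σ = (-23) + (-359) + (-79) + (-53) + (-48) + (-49) + (-199.5) + (-3) = -813.5
Area = |Σ|/2 = 406.75.

406.75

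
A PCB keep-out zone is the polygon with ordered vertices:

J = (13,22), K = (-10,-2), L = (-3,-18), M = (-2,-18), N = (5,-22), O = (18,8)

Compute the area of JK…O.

Cross-terms: 194, 174, 18, 134, 436, 292  ⇒  Σ = 1248
Area = |Σ|/2 = 624.

624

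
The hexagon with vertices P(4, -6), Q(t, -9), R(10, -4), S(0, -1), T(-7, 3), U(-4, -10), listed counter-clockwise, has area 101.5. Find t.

10

Write out the shoelace sum; only the two edges meeting at Q involve t:
2·Area = [(4·(-9) − t·(-6)) + (t·(-4) − 10·(-9))] + 129
       = 2·t + 183 = 203
⇒ t = 10.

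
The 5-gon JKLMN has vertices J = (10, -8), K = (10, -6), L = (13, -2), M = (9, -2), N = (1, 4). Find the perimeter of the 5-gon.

36

|JK| = √((0)² + (2)²) = √4 = 2
|KL| = √((3)² + (4)²) = √25 = 5
|LM| = √((-4)² + (0)²) = √16 = 4
|MN| = √((-8)² + (6)²) = √100 = 10
|NJ| = √((9)² + (-12)²) = √225 = 15
Perimeter = 2 + 5 + 4 + 10 + 15 = 36.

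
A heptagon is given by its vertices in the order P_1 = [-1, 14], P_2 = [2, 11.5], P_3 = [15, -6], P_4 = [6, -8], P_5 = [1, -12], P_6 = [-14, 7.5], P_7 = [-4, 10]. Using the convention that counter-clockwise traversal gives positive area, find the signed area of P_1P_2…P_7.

-344.25

Σ = (-39.5) + (-184.5) + (-84) + (-64) + (-160.5) + (-110) + (-46) = -688.5
Signed area = Σ/2 = -344.25 (negative ⇒ clockwise traversal).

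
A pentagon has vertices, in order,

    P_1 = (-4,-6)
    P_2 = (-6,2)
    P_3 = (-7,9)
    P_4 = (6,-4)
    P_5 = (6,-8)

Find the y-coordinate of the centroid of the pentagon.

-141/101

Apply the surveyor's formula. First the cross-terms c_i = x_i·y_{i+1} − x_{i+1}·y_i:
  -44, -40, -26, -24, -68  ⇒  2A = -202, A = -101.
Then Σ (y_i + y_{i+1})·c_i = 846, so ȳ = 846 / (6·(-101)) = -141/101.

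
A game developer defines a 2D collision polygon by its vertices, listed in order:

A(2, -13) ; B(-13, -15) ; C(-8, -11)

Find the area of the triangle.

Apply the surveyor's formula: 2A = Σ (x_i·y_{i+1} − x_{i+1}·y_i), indices taken mod 3.
Σ = (-199) + (23) + (126) = -50
Area = |Σ|/2 = 25.

25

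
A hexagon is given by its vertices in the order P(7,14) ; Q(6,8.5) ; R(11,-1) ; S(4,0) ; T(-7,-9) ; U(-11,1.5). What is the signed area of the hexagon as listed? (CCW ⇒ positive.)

Σ = (-24.5) + (-99.5) + (4) + (-36) + (-109.5) + (-164.5) = -430
Signed area = Σ/2 = -215 (negative ⇒ clockwise traversal).

-215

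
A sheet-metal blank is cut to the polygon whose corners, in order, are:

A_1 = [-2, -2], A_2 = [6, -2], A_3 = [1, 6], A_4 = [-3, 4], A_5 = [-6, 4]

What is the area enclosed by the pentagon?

54

Apply the shoelace (surveyor's) formula: 2A = Σ (x_i·y_{i+1} − x_{i+1}·y_i), indices taken mod 5.
Σ = (16) + (38) + (22) + (12) + (20) = 108
Area = |Σ|/2 = 54.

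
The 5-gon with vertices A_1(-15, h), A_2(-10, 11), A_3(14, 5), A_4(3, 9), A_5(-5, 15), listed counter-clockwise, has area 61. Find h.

13

The doubled signed area Σ (x_i y_{i+1} − x_{i+1} y_i) is linear in h.
With h=0 it equals 57; the coefficient of h is 5 (from the two edges through A_1).
So 5·h + 57 = 2·61 = 122 ⇒ h = 13.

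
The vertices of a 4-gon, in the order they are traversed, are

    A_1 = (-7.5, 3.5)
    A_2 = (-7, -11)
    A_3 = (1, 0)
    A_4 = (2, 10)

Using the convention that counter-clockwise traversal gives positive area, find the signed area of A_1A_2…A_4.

105

Cross-terms: 107, 11, 10, 82  ⇒  Σ = 210
Signed area = Σ/2 = 105 (positive ⇒ counter-clockwise traversal).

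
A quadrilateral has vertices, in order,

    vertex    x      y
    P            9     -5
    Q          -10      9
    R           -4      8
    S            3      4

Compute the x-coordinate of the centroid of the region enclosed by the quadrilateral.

-1/24

Apply the surveyor's formula. First the cross-terms c_i = x_i·y_{i+1} − x_{i+1}·y_i:
  31, -44, -40, -51  ⇒  2A = -104, A = -52.
Then Σ (x_i + x_{i+1})·c_i = 13, so x̄ = 13 / (6·(-52)) = -1/24.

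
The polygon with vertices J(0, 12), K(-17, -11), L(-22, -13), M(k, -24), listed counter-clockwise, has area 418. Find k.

5

Write out the shoelace sum; only the two edges meeting at M involve k:
2·Area = [((-22)·(-24) − k·(-13)) + (k·12 − 0·(-24))] + 183
       = 25·k + 711 = 836
⇒ k = 5.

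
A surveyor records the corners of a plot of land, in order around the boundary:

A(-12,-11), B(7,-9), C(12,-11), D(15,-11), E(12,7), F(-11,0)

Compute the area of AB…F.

Apply the surveyor's formula: 2A = Σ (x_i·y_{i+1} − x_{i+1}·y_i), indices taken mod 6.
Σ = (185) + (31) + (33) + (237) + (77) + (121) = 684
Area = |Σ|/2 = 342.

342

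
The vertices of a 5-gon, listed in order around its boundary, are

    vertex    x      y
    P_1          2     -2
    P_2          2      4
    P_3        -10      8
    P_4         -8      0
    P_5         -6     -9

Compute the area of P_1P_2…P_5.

Apply Gauss's area formula: 2A = Σ (x_i·y_{i+1} − x_{i+1}·y_i), indices taken mod 5.
Σ = (12) + (56) + (64) + (72) + (30) = 234
Area = |Σ|/2 = 117.

117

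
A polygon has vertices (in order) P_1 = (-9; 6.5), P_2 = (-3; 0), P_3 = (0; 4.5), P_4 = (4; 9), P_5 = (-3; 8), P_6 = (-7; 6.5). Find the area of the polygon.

Apply the shoelace (surveyor's) formula: 2A = Σ (x_i·y_{i+1} − x_{i+1}·y_i), indices taken mod 6.
P_1→P_2: (-9)(0) − (-3)(6.5) = 19.5
P_2→P_3: (-3)(4.5) − (0)(0) = -13.5
P_3→P_4: (0)(9) − (4)(4.5) = -18
P_4→P_5: (4)(8) − (-3)(9) = 59
P_5→P_6: (-3)(6.5) − (-7)(8) = 36.5
P_6→P_1: (-7)(6.5) − (-9)(6.5) = 13
Σ = 96.5
Area = |Σ|/2 = 48.25.

48.25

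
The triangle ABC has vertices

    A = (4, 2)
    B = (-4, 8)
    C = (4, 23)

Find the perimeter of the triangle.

|AB| = √((-8)² + (6)²) = √100 = 10
|BC| = √((8)² + (15)²) = √289 = 17
|CA| = √((0)² + (-21)²) = √441 = 21
Perimeter = 10 + 17 + 21 = 48.

48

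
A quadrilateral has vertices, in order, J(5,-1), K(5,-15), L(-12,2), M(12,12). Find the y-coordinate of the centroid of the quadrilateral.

Apply the surveyor's formula. First the cross-terms c_i = x_i·y_{i+1} − x_{i+1}·y_i:
  -70, -170, -168, -72  ⇒  2A = -480, A = -240.
Then Σ (y_i + y_{i+1})·c_i = 186, so ȳ = 186 / (6·(-240)) = -31/240.

-31/240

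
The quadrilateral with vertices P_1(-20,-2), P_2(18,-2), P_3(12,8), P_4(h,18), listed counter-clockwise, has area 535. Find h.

Write out the shoelace sum; only the two edges meeting at P_4 involve h:
2·Area = [(12·18 − h·8) + (h·(-2) − (-20)·18)] + 244
       = -10·h + 820 = 1070
⇒ h = -25.

-25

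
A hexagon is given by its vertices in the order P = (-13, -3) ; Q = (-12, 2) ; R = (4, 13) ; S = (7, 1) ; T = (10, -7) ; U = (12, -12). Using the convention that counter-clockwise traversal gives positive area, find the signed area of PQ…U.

-300

Σ = (-62) + (-164) + (-87) + (-59) + (-36) + (-192) = -600
Signed area = Σ/2 = -300 (negative ⇒ clockwise traversal).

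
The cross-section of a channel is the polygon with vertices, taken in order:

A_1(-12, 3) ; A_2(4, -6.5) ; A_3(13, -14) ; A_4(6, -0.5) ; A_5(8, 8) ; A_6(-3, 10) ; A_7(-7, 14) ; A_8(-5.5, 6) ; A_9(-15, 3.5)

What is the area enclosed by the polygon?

Cross-terms: 66, 28.5, 77.5, 52, 104, 28, 35, 70.75, -3  ⇒  Σ = 458.75
Area = |Σ|/2 = 229.375.

229.375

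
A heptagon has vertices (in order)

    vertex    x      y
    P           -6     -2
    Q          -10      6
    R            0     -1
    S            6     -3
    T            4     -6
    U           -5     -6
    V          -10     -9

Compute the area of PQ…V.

Apply the surveyor's formula: 2A = Σ (x_i·y_{i+1} − x_{i+1}·y_i), indices taken mod 7.
Σ = (-56) + (10) + (6) + (-24) + (-54) + (-15) + (-34) = -167
Area = |Σ|/2 = 83.5.

83.5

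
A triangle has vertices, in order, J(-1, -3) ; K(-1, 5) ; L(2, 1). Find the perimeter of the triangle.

|JK| = √((0)² + (8)²) = √64 = 8
|KL| = √((3)² + (-4)²) = √25 = 5
|LJ| = √((-3)² + (-4)²) = √25 = 5
Perimeter = 8 + 5 + 5 = 18.

18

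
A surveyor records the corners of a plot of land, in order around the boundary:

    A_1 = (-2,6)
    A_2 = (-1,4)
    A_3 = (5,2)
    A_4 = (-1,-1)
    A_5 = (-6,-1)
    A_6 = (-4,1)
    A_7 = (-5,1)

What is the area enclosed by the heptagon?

Apply the shoelace formula: 2A = Σ (x_i·y_{i+1} − x_{i+1}·y_i), indices taken mod 7.
Cross-terms: -2, -22, -3, -5, -10, 1, -28  ⇒  Σ = -69
Area = |Σ|/2 = 34.5.

34.5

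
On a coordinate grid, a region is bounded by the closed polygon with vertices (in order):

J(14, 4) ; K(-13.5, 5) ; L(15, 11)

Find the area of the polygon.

Apply the shoelace (surveyor's) formula: 2A = Σ (x_i·y_{i+1} − x_{i+1}·y_i), indices taken mod 3.
Σ = (124) + (-223.5) + (-94) = -193.5
Area = |Σ|/2 = 96.75.

96.75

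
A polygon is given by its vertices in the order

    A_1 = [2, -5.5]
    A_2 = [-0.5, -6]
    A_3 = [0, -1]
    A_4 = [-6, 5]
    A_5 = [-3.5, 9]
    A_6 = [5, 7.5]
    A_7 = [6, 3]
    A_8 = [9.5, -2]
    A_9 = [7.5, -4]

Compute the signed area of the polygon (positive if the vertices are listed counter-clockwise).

-127.375

Apply the shoelace (surveyor's) formula: 2A = Σ (x_i·y_{i+1} − x_{i+1}·y_i), indices taken mod 9.
Σ = (-14.75) + (0.5) + (-6) + (-36.5) + (-71.25) + (-30) + (-40.5) + (-23) + (-33.25) = -254.75
Signed area = Σ/2 = -127.375 (negative ⇒ clockwise traversal).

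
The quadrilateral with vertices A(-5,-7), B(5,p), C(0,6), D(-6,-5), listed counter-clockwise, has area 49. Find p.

The doubled signed area Σ (x_i y_{i+1} − x_{i+1} y_i) is linear in p.
With p=0 it equals 118; the coefficient of p is -5 (from the two edges through B).
So -5·p + 118 = 2·49 = 98 ⇒ p = 4.

4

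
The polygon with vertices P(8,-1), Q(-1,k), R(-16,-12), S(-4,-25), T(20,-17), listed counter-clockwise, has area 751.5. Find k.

19

Write out the shoelace sum; only the two edges meeting at Q involve k:
2·Area = [(8·k − (-1)·(-1)) + ((-1)·(-12) − (-16)·k)] + 1036
       = 24·k + 1047 = 1503
⇒ k = 19.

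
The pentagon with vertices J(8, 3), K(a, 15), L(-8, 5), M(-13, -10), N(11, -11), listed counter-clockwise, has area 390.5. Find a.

11

Write out the shoelace sum; only the two edges meeting at K involve a:
2·Area = [(8·15 − a·3) + (a·5 − (-8)·15)] + 519
       = 2·a + 759 = 781
⇒ a = 11.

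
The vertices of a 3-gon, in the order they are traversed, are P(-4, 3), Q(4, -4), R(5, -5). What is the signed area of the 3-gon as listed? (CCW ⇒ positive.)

-0.5

Σ = (4) + (0) + (-5) = -1
Signed area = Σ/2 = -0.5 (negative ⇒ clockwise traversal).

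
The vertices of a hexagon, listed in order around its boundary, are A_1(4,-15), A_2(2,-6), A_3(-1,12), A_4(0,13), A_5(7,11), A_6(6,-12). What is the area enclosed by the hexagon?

Σ = (6) + (18) + (-13) + (-91) + (-150) + (-42) = -272
Area = |Σ|/2 = 136.

136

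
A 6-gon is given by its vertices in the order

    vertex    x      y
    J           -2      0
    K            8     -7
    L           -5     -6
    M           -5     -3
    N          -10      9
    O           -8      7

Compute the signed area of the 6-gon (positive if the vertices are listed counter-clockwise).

Apply the shoelace formula: 2A = Σ (x_i·y_{i+1} − x_{i+1}·y_i), indices taken mod 6.
Cross-terms: 14, -83, -15, -75, 2, 14  ⇒  Σ = -143
Signed area = Σ/2 = -71.5 (negative ⇒ clockwise traversal).

-71.5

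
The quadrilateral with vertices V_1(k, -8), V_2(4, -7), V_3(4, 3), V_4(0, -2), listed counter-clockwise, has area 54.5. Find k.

The doubled signed area Σ (x_i y_{i+1} − x_{i+1} y_i) is linear in k.
With k=0 it equals 64; the coefficient of k is -5 (from the two edges through V_1).
So -5·k + 64 = 2·54.5 = 109 ⇒ k = -9.

-9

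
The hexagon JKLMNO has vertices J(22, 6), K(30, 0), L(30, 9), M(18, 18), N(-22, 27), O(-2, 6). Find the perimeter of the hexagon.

128

|JK| = √((8)² + (-6)²) = √100 = 10
|KL| = √((0)² + (9)²) = √81 = 9
|LM| = √((-12)² + (9)²) = √225 = 15
|MN| = √((-40)² + (9)²) = √1681 = 41
|NO| = √((20)² + (-21)²) = √841 = 29
|OJ| = √((24)² + (0)²) = √576 = 24
Perimeter = 10 + 9 + 15 + 41 + 29 + 24 = 128.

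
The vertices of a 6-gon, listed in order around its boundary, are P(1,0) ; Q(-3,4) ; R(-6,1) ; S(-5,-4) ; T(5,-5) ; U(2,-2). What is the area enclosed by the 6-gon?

50.5

P→Q: (1)(4) − (-3)(0) = 4
Q→R: (-3)(1) − (-6)(4) = 21
R→S: (-6)(-4) − (-5)(1) = 29
S→T: (-5)(-5) − (5)(-4) = 45
T→U: (5)(-2) − (2)(-5) = 0
U→P: (2)(0) − (1)(-2) = 2
Σ = 101
Area = |Σ|/2 = 50.5.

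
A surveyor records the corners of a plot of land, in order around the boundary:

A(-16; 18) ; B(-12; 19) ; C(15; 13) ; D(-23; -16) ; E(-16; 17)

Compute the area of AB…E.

A→B: (-16)(19) − (-12)(18) = -88
B→C: (-12)(13) − (15)(19) = -441
C→D: (15)(-16) − (-23)(13) = 59
D→E: (-23)(17) − (-16)(-16) = -647
E→A: (-16)(18) − (-16)(17) = -16
Σ = -1133
Area = |Σ|/2 = 566.5.

566.5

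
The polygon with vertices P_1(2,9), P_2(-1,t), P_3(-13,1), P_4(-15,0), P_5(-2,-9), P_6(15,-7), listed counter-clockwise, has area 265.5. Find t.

The doubled signed area Σ (x_i y_{i+1} − x_{i+1} y_i) is linear in t.
With t=0 it equals 456; the coefficient of t is 15 (from the two edges through P_2).
So 15·t + 456 = 2·265.5 = 531 ⇒ t = 5.

5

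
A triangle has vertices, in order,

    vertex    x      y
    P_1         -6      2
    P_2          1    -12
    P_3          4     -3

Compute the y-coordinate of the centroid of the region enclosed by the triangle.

-13/3

Apply the shoelace formula. First the cross-terms c_i = x_i·y_{i+1} − x_{i+1}·y_i:
  70, 45, -10  ⇒  2A = 105, A = 52.5.
Then Σ (y_i + y_{i+1})·c_i = -1365, so ȳ = -1365 / (6·52.5) = -13/3.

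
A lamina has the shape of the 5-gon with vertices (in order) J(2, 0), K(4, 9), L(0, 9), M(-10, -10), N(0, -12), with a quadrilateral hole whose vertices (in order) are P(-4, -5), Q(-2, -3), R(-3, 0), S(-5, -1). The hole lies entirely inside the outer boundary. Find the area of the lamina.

Outer boundary:
Σ = (18) + (36) + (90) + (120) + (24) = 288
Area = |Σ|/2 = 144.
Hole:
Apply Gauss's area formula: 2A = Σ (x_i·y_{i+1} − x_{i+1}·y_i), indices taken mod 4.
Σ = (2) + (-9) + (3) + (21) = 17
Area = |Σ|/2 = 8.5.
Net area = 144 − 8.5 = 135.5.

135.5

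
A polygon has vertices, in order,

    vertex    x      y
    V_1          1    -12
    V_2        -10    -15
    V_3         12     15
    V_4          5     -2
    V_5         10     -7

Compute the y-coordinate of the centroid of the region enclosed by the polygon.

Apply Gauss's area formula. First the cross-terms c_i = x_i·y_{i+1} − x_{i+1}·y_i:
  -135, 30, -99, -15, -113  ⇒  2A = -332, A = -166.
Then Σ (y_i + y_{i+1})·c_i = 4640, so ȳ = 4640 / (6·(-166)) = -1160/249.

-1160/249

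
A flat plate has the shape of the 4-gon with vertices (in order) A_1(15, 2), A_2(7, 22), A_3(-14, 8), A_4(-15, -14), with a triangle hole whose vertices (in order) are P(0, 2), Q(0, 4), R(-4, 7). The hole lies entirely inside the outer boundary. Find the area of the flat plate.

584

Outer boundary:
Apply the surveyor's formula: 2A = Σ (x_i·y_{i+1} − x_{i+1}·y_i), indices taken mod 4.
Σ = (316) + (364) + (316) + (180) = 1176
Area = |Σ|/2 = 588.
Hole:
Apply the shoelace formula: 2A = Σ (x_i·y_{i+1} − x_{i+1}·y_i), indices taken mod 3.
P→Q: (0)(4) − (0)(2) = 0
Q→R: (0)(7) − (-4)(4) = 16
R→P: (-4)(2) − (0)(7) = -8
Σ = 8
Area = |Σ|/2 = 4.
Net area = 588 − 4 = 584.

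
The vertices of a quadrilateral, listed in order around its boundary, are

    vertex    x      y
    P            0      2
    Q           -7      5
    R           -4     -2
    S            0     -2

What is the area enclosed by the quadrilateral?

28

Apply the shoelace formula: 2A = Σ (x_i·y_{i+1} − x_{i+1}·y_i), indices taken mod 4.
Σ = (14) + (34) + (8) + (0) = 56
Area = |Σ|/2 = 28.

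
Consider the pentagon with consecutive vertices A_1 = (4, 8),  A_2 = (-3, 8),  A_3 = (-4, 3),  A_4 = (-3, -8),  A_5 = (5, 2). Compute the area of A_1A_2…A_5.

Apply the shoelace formula: 2A = Σ (x_i·y_{i+1} − x_{i+1}·y_i), indices taken mod 5.
Cross-terms: 56, 23, 41, 34, 32  ⇒  Σ = 186
Area = |Σ|/2 = 93.

93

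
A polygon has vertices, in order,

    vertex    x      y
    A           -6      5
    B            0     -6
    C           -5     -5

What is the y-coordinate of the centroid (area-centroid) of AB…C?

-2

Apply the shoelace (surveyor's) formula. First the cross-terms c_i = x_i·y_{i+1} − x_{i+1}·y_i:
  36, -30, -55  ⇒  2A = -49, A = -24.5.
Then Σ (y_i + y_{i+1})·c_i = 294, so ȳ = 294 / (6·(-24.5)) = -2.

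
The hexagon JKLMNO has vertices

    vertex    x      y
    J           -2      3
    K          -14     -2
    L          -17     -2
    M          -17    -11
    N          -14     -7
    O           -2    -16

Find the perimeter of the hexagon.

64

|JK| = √((-12)² + (-5)²) = √169 = 13
|KL| = √((-3)² + (0)²) = √9 = 3
|LM| = √((0)² + (-9)²) = √81 = 9
|MN| = √((3)² + (4)²) = √25 = 5
|NO| = √((12)² + (-9)²) = √225 = 15
|OJ| = √((0)² + (19)²) = √361 = 19
Perimeter = 13 + 3 + 9 + 5 + 15 + 19 = 64.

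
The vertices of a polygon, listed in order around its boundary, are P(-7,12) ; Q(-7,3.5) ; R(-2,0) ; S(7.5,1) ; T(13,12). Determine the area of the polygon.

190.75

Σ = (59.5) + (7) + (-2) + (77) + (240) = 381.5
Area = |Σ|/2 = 190.75.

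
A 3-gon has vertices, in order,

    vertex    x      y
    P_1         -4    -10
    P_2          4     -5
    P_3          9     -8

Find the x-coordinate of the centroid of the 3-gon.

Apply the shoelace (surveyor's) formula. First the cross-terms c_i = x_i·y_{i+1} − x_{i+1}·y_i:
  60, 13, -122  ⇒  2A = -49, A = -24.5.
Then Σ (x_i + x_{i+1})·c_i = -441, so x̄ = -441 / (6·(-24.5)) = 3.

3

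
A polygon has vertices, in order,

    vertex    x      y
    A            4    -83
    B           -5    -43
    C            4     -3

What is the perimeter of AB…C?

162

|AB| = √((-9)² + (40)²) = √1681 = 41
|BC| = √((9)² + (40)²) = √1681 = 41
|CA| = √((0)² + (-80)²) = √6400 = 80
Perimeter = 41 + 41 + 80 = 162.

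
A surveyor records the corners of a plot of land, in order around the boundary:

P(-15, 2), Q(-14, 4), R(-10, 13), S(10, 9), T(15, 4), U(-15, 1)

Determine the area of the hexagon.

Σ = (-32) + (-142) + (-220) + (-95) + (75) + (-15) = -429
Area = |Σ|/2 = 214.5.

214.5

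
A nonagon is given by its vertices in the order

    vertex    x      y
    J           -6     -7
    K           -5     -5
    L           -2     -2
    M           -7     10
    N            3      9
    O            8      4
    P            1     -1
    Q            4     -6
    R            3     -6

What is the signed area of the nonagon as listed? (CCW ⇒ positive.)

Σ = (-5) + (0) + (-34) + (-93) + (-60) + (-12) + (-2) + (-6) + (-57) = -269
Signed area = Σ/2 = -134.5 (negative ⇒ clockwise traversal).

-134.5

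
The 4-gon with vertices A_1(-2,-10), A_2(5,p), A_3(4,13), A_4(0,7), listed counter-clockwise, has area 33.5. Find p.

15

Write out the shoelace sum; only the two edges meeting at A_2 involve p:
2·Area = [((-2)·p − 5·(-10)) + (5·13 − 4·p)] + 42
       = -6·p + 157 = 67
⇒ p = 15.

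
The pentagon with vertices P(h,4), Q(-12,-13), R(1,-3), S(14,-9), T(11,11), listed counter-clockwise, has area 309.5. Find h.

Write out the shoelace sum; only the two edges meeting at P involve h:
2·Area = [(11·4 − h·11) + (h·(-13) − (-12)·4)] + 335
       = -24·h + 427 = 619
⇒ h = -8.

-8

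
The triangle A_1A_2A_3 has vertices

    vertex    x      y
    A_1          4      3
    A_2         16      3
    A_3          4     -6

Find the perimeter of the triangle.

|A_1A_2| = √((12)² + (0)²) = √144 = 12
|A_2A_3| = √((-12)² + (-9)²) = √225 = 15
|A_3A_1| = √((0)² + (9)²) = √81 = 9
Perimeter = 12 + 15 + 9 = 36.

36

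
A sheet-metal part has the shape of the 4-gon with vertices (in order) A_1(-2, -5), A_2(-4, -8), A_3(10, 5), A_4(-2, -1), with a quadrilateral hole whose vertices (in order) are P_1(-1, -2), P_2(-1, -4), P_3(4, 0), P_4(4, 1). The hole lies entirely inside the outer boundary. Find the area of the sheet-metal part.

24.5

Outer boundary:
A_1→A_2: (-2)(-8) − (-4)(-5) = -4
A_2→A_3: (-4)(5) − (10)(-8) = 60
A_3→A_4: (10)(-1) − (-2)(5) = 0
A_4→A_1: (-2)(-5) − (-2)(-1) = 8
Σ = 64
Area = |Σ|/2 = 32.
Hole:
Apply the shoelace (surveyor's) formula: 2A = Σ (x_i·y_{i+1} − x_{i+1}·y_i), indices taken mod 4.
P_1→P_2: (-1)(-4) − (-1)(-2) = 2
P_2→P_3: (-1)(0) − (4)(-4) = 16
P_3→P_4: (4)(1) − (4)(0) = 4
P_4→P_1: (4)(-2) − (-1)(1) = -7
Σ = 15
Area = |Σ|/2 = 7.5.
Net area = 32 − 7.5 = 24.5.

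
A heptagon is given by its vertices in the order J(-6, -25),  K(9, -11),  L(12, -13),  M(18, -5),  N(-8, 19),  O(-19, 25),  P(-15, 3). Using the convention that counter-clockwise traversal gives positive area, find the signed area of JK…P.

Cross-terms: 291, 15, 174, 302, 161, 318, 393  ⇒  Σ = 1654
Signed area = Σ/2 = 827 (positive ⇒ counter-clockwise traversal).

827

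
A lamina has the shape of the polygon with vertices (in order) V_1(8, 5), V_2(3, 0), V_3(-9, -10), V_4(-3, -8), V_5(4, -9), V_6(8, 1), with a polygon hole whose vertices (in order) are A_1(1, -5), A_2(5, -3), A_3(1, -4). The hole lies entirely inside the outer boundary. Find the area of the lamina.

80

Outer boundary:
Cross-terms: -15, -30, 42, 59, 76, 32  ⇒  Σ = 164
Area = |Σ|/2 = 82.
Hole:
Σ = (22) + (-17) + (-1) = 4
Area = |Σ|/2 = 2.
Net area = 82 − 2 = 80.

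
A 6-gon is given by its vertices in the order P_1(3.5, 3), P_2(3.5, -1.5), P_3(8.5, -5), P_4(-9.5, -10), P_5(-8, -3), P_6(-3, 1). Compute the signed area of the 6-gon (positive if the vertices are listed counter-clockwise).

-117

Apply the shoelace (surveyor's) formula: 2A = Σ (x_i·y_{i+1} − x_{i+1}·y_i), indices taken mod 6.
Σ = (-15.75) + (-4.75) + (-132.5) + (-51.5) + (-17) + (-12.5) = -234
Signed area = Σ/2 = -117 (negative ⇒ clockwise traversal).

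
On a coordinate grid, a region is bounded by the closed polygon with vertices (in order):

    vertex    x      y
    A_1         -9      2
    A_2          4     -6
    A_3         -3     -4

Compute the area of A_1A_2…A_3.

Apply the shoelace formula: 2A = Σ (x_i·y_{i+1} − x_{i+1}·y_i), indices taken mod 3.
Σ = (46) + (-34) + (-42) = -30
Area = |Σ|/2 = 15.

15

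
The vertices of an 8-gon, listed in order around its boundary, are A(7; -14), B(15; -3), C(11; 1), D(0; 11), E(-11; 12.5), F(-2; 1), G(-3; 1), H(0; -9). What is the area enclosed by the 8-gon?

Σ = (189) + (48) + (121) + (121) + (14) + (1) + (27) + (63) = 584
Area = |Σ|/2 = 292.

292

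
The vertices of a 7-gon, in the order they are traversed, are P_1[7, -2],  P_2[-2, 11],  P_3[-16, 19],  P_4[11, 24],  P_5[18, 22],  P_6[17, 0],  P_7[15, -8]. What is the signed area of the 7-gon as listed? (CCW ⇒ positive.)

-528

P_1→P_2: (7)(11) − (-2)(-2) = 73
P_2→P_3: (-2)(19) − (-16)(11) = 138
P_3→P_4: (-16)(24) − (11)(19) = -593
P_4→P_5: (11)(22) − (18)(24) = -190
P_5→P_6: (18)(0) − (17)(22) = -374
P_6→P_7: (17)(-8) − (15)(0) = -136
P_7→P_1: (15)(-2) − (7)(-8) = 26
Σ = -1056
Signed area = Σ/2 = -528 (negative ⇒ clockwise traversal).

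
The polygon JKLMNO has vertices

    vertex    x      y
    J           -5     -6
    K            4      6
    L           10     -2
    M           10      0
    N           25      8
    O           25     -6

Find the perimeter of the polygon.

|JK| = √((9)² + (12)²) = √225 = 15
|KL| = √((6)² + (-8)²) = √100 = 10
|LM| = √((0)² + (2)²) = √4 = 2
|MN| = √((15)² + (8)²) = √289 = 17
|NO| = √((0)² + (-14)²) = √196 = 14
|OJ| = √((-30)² + (0)²) = √900 = 30
Perimeter = 15 + 10 + 2 + 17 + 14 + 30 = 88.

88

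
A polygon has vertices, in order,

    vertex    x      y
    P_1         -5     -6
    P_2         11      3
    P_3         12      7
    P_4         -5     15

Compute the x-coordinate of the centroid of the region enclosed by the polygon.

142/103

Apply the shoelace formula. First the cross-terms c_i = x_i·y_{i+1} − x_{i+1}·y_i:
  51, 41, 215, 105  ⇒  2A = 412, A = 206.
Then Σ (x_i + x_{i+1})·c_i = 1704, so x̄ = 1704 / (6·206) = 142/103.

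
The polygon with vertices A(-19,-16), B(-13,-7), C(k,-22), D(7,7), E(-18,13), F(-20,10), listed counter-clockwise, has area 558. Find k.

Write out the shoelace sum; only the two edges meeting at C involve k:
2·Area = [((-13)·(-22) − k·(-7)) + (k·7 − 7·(-22))] + 732
       = 14·k + 1172 = 1116
⇒ k = -4.

-4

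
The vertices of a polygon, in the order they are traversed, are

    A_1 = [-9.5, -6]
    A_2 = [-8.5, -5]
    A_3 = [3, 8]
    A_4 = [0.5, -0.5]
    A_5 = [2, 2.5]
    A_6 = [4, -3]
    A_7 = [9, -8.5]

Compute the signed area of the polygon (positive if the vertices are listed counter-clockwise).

-108.75

Apply Gauss's area formula: 2A = Σ (x_i·y_{i+1} − x_{i+1}·y_i), indices taken mod 7.
Σ = (-3.5) + (-53) + (-5.5) + (2.25) + (-16) + (-7) + (-134.75) = -217.5
Signed area = Σ/2 = -108.75 (negative ⇒ clockwise traversal).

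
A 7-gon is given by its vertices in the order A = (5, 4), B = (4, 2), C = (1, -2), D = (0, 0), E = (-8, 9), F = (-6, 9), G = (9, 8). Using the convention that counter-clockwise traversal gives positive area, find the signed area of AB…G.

Σ = (-6) + (-10) + (0) + (0) + (-18) + (-129) + (-4) = -167
Signed area = Σ/2 = -83.5 (negative ⇒ clockwise traversal).

-83.5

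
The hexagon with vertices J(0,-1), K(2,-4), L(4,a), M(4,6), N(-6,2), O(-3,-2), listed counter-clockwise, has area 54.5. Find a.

The doubled signed area Σ (x_i y_{i+1} − x_{i+1} y_i) is linear in a.
With a=0 it equals 107; the coefficient of a is -2 (from the two edges through L).
So -2·a + 107 = 2·54.5 = 109 ⇒ a = -1.

-1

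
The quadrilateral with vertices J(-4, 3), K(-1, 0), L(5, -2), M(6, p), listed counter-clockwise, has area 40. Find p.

5

Write out the shoelace sum; only the two edges meeting at M involve p:
2·Area = [(5·p − 6·(-2)) + (6·3 − (-4)·p)] + 5
       = 9·p + 35 = 80
⇒ p = 5.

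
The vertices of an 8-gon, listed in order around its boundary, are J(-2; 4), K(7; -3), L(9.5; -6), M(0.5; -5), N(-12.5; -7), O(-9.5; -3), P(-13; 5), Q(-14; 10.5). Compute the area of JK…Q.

Apply Gauss's area formula: 2A = Σ (x_i·y_{i+1} − x_{i+1}·y_i), indices taken mod 8.
Cross-terms: -22, -13.5, -44.5, -66, -29, -86.5, -66.5, -35  ⇒  Σ = -363
Area = |Σ|/2 = 181.5.

181.5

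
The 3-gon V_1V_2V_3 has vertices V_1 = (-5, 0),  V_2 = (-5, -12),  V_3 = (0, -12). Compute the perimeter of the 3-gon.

30

|V_1V_2| = √((0)² + (-12)²) = √144 = 12
|V_2V_3| = √((5)² + (0)²) = √25 = 5
|V_3V_1| = √((-5)² + (12)²) = √169 = 13
Perimeter = 12 + 5 + 13 = 30.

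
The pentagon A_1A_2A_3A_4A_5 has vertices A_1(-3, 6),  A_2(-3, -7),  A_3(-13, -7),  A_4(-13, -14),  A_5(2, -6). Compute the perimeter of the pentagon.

60

|A_1A_2| = √((0)² + (-13)²) = √169 = 13
|A_2A_3| = √((-10)² + (0)²) = √100 = 10
|A_3A_4| = √((0)² + (-7)²) = √49 = 7
|A_4A_5| = √((15)² + (8)²) = √289 = 17
|A_5A_1| = √((-5)² + (12)²) = √169 = 13
Perimeter = 13 + 10 + 7 + 17 + 13 = 60.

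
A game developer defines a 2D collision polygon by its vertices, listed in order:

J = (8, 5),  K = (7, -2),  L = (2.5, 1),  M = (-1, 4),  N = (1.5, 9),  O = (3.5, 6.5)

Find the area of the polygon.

49.625

Apply the surveyor's formula: 2A = Σ (x_i·y_{i+1} − x_{i+1}·y_i), indices taken mod 6.
Σ = (-51) + (12) + (11) + (-15) + (-21.75) + (-34.5) = -99.25
Area = |Σ|/2 = 49.625.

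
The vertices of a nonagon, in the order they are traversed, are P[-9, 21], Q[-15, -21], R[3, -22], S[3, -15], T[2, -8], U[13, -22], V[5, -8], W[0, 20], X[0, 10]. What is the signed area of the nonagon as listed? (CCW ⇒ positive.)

590

Σ = (504) + (393) + (21) + (6) + (60) + (6) + (100) + (0) + (90) = 1180
Signed area = Σ/2 = 590 (positive ⇒ counter-clockwise traversal).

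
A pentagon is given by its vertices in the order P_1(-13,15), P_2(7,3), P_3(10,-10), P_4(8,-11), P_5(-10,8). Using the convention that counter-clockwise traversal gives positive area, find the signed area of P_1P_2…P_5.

-183

Σ = (-144) + (-100) + (-30) + (-46) + (-46) = -366
Signed area = Σ/2 = -183 (negative ⇒ clockwise traversal).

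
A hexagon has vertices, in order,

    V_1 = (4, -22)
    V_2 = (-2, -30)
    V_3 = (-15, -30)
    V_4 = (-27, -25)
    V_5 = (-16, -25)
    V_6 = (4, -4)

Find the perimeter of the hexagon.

94

|V_1V_2| = √((-6)² + (-8)²) = √100 = 10
|V_2V_3| = √((-13)² + (0)²) = √169 = 13
|V_3V_4| = √((-12)² + (5)²) = √169 = 13
|V_4V_5| = √((11)² + (0)²) = √121 = 11
|V_5V_6| = √((20)² + (21)²) = √841 = 29
|V_6V_1| = √((0)² + (-18)²) = √324 = 18
Perimeter = 10 + 13 + 13 + 11 + 29 + 18 = 94.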